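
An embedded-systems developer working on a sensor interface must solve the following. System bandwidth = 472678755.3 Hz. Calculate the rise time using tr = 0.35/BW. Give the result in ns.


Rise time from bandwidth relationship:
tr = 0.35 / BW
   = 0.35 / 472678755.3
   = 7.404606111e-10 s
   = 0.7405 ns

0.7405 ns


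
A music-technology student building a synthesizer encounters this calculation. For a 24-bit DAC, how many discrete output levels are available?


Number of quantization levels = 2^N
= 2^24
= 16777216

16777216


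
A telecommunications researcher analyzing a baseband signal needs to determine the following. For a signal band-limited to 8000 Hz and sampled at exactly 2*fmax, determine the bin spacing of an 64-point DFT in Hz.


Step 1 — Nyquist sampling rate:
fs = 2 * fmax = 2 * 8000 = 16000 Hz

Step 2 — DFT bin spacing:
df = fs / N = 16000 / 64 = 250.0 Hz

250.0 Hz


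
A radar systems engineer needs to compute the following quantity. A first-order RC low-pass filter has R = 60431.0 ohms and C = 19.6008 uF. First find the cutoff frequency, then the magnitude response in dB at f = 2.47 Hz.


Step 1 — cutoff frequency:
fc = 1 / (2*pi*R*C)
C = 19.6008 uF = 1.96008e-05 F
fc = 1 / (2*pi*60431.0*1.96008e-05)
   = 0.134365 Hz

Step 2 — magnitude at f = 2.47 Hz:
|H(f)| = 1 / sqrt(1 + (f/fc)^2)
f/fc = 2.47 / 0.134365 = 18.382763
|H| = 1 / sqrt(1 + 337.925976) = 0.0543185
|H|_dB = 20*log10(0.0543185) = -25.3 dB

fc = 0.134365 Hz; |H(2.47 Hz)| = -25.3 dB


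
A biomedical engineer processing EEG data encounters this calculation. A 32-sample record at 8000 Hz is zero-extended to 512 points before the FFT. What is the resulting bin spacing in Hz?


Frequency resolution after zero-padding:
N_padded = 32 * 16 = 512
df = fs / N_padded
   = 8000 / 512
   = 15.625 Hz

15.625 Hz


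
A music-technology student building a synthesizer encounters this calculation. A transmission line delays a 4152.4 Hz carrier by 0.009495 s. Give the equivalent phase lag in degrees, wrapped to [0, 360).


Phase shift from frequency and time delay:
phi = 360 * f * t_delay
    = 360 * 4152.4 * 0.009495
    = 14193.73 degrees
    mod 360 = 153.73 degrees

153.73 degrees


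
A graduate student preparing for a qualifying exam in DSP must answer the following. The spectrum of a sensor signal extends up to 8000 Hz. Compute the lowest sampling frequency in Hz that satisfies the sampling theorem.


The Nyquist rate is twice the maximum frequency component.
fs_min = 2 * fmax
      = 2 * 8000
      = 16000 Hz

16000


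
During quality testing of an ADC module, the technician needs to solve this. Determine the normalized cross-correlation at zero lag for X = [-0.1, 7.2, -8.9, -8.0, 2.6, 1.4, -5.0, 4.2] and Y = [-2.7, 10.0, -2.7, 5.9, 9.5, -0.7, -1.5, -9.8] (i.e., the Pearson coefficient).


Pearson correlation coefficient (population):
r = cov(X,Y) / (std(X) * std(Y))
Mean X = -0.825, Mean Y = 1.0
Cov(X,Y) = 5.72
Std(X) = 5.48834, Std(Y) = 6.426702
r = 0.1622

0.1622


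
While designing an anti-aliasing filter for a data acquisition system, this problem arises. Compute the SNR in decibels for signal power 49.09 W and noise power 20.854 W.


SNR in decibels:
SNR = 10 * log10(Ps / Pn)
    = 10 * log10(49.09 / 20.854)
    = 10 * log10(2.354)
    = 10 * 0.3718
    = 3.72 dB

3.72 dB


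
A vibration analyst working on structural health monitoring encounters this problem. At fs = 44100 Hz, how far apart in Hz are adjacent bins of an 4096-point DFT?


DFT frequency resolution:
df = fs / N
   = 44100 / 4096
   = 10.7666 Hz

10.7666 Hz


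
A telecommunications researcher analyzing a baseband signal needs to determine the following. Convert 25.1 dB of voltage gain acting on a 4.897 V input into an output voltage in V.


Output voltage from dB gain:
V_out = V_in * 10^(gain_dB / 20)
      = 4.897 * 10^(25.1 / 20)
      = 4.897 * 17.988709
      = 88.0907 V

88.0907 V


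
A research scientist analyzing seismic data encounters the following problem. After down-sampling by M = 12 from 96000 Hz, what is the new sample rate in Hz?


Decimation reduces the sample rate:
fs_out = fs_in / M
       = 96000 / 12
       = 8000.0 Hz

8000.0 Hz


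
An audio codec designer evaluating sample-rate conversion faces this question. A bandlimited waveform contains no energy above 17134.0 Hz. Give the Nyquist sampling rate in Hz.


The Nyquist rate is twice the maximum frequency component.
fs_min = 2 * fmax
      = 2 * 17134.0
      = 34268.0 Hz

34268.0


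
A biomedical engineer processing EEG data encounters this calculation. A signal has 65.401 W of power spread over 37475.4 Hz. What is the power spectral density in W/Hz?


Power spectral density:
PSD = P / BW
    = 65.401 / 37475.4
    = 0.00174517 W/Hz

0.00174517 W/Hz


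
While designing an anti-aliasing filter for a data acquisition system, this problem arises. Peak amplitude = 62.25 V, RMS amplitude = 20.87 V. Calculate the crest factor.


Crest factor is the ratio of peak to RMS:
CF = V_peak / V_rms
   = 62.25 / 20.87
   = 2.9828

2.9828


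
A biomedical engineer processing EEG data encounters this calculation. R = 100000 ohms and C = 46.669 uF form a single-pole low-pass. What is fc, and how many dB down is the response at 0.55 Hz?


Step 1 — cutoff frequency:
fc = 1 / (2*pi*R*C)
C = 46.669 uF = 4.6669e-05 F
fc = 1 / (2*pi*100000*4.6669e-05)
   = 0.0341029 Hz

Step 2 — magnitude at f = 0.55 Hz:
|H(f)| = 1 / sqrt(1 + (f/fc)^2)
f/fc = 0.55 / 0.0341029 = 16.127661
|H| = 1 / sqrt(1 + 260.101449) = 0.0618864
|H|_dB = 20*log10(0.0618864) = -24.17 dB

fc = 0.0341029 Hz; |H(0.55 Hz)| = -24.17 dB


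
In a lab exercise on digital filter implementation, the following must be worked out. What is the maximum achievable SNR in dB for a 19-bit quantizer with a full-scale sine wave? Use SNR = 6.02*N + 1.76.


Theoretical SNR for a full-scale sinusoid:
SNR = 6.02 * N + 1.76
    = 6.02 * 19 + 1.76
    = 114.38 + 1.76
    = 116.14 dB

116.14 dB


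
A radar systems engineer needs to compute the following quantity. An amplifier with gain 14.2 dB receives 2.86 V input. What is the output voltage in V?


Output voltage from dB gain:
V_out = V_in * 10^(gain_dB / 20)
      = 2.86 * 10^(14.2 / 20)
      = 2.86 * 5.128614
      = 14.6678 V

14.6678 V


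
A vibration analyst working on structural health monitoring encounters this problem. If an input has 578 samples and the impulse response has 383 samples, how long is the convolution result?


Linear convolution output length:
L = N + M - 1
  = 578 + 383 - 1
  = 960 samples

960


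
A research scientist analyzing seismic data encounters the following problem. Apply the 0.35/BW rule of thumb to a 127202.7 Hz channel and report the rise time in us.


Rise time from bandwidth relationship:
tr = 0.35 / BW
   = 0.35 / 127202.7
   = 2.751513922e-06 s
   = 2.7515 us

2.7515 us


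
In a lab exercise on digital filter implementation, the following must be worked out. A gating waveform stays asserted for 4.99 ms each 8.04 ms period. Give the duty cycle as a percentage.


Duty cycle as a percentage:
DC = (t_on / T) * 100
   = (4.99 / 8.04) * 100
   = 0.620647 * 100
   = 62.06 %

62.06 %


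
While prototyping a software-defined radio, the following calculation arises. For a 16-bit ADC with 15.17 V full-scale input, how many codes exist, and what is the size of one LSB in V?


Step 1 — number of quantization levels:
L = 2^N = 2^16 = 65536

Step 2 — LSB step size:
delta = Vfs / L
      = 15.17 / 65536
      = 0.00023148 V

Levels = 65536; step size = 0.00023148 V


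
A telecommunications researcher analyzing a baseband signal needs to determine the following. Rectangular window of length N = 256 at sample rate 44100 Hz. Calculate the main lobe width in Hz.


Main lobe width for a rectangular window:
Width = 2 * fs / N
      = 2 * 44100 / 256
      = 88200 / 256
      = 344.531 Hz

344.531 Hz


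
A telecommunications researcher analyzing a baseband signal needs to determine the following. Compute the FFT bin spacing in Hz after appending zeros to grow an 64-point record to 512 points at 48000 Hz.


Frequency resolution after zero-padding:
N_padded = 64 * 8 = 512
df = fs / N_padded
   = 48000 / 512
   = 93.75 Hz

93.75 Hz


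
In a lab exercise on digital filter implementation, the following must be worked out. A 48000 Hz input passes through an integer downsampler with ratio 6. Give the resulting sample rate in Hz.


Decimation reduces the sample rate:
fs_out = fs_in / M
       = 48000 / 6
       = 8000.0 Hz

8000.0 Hz


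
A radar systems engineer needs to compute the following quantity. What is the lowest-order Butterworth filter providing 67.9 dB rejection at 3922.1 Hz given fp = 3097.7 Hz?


Butterworth filter order formula:
n = log10(10^(A/10) - 1) / (2 * log10(f_stop/f_pass))
10^(67.9/10) - 1 = 6165949.0186
f_stop/f_pass = 3922.1 / 3097.7 = 1.2661
n = 33.1286 -> ceil = 34

34


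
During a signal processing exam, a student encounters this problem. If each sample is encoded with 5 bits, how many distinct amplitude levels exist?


Number of quantization levels = 2^N
= 2^5
= 32

32


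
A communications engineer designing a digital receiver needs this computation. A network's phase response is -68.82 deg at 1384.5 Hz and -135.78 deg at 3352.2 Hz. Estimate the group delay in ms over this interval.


Group delay from phase difference:
tau = -d(phi)/d(omega)
d(phi) = -66.96 deg = -1.168672 rad
d(omega) = 2*pi*(3352.2 - 1384.5) = 12363.4237 rad/s
tau = -(-1.168672) / 12363.4237
    = 0.0945 ms

0.0945 ms


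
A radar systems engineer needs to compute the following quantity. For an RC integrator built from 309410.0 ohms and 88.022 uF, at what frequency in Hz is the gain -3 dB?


Cutoff frequency of a first-order RC filter:
fc = 1 / (2 * pi * R * C)
C = 88.022 uF = 8.8022e-05 F
fc = 1 / (2 * pi * 309410.0 * 8.8022e-05)
   = 1 / 171.12184196676
   = 0.005844 Hz

0.005844 Hz


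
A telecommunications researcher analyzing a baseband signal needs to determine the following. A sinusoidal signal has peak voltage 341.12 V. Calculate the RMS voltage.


RMS voltage for a sinusoidal waveform:
V_rms = V_peak / sqrt(2)
      = 341.12 / 1.414214
      = 241.208 V

241.208 V


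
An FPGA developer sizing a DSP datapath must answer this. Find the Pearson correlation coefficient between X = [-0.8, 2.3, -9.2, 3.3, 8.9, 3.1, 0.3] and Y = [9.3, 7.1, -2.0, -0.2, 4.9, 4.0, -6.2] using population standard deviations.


Pearson correlation coefficient (population):
r = cov(X,Y) / (std(X) * std(Y))
Mean X = 1.1286, Mean Y = 2.4143
Cov(X,Y) = 8.815306
Std(X) = 5.091369, Std(Y) = 5.051005
r = 0.3428

0.3428


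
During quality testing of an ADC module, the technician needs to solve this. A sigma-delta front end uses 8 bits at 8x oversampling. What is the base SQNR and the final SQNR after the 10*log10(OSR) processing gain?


Step 1 — baseline SQNR at Nyquist:
SQNR_base = 6.02*N + 1.76
          = 6.02*8 + 1.76
          = 49.92 dB

Step 2 — oversampling processing gain:
G = 10*log10(OSR) = 10*log10(8) = 9.03 dB

Step 3 — total:
SQNR_total = 49.92 + 9.03 = 58.95 dB

Base SQNR = 49.92 dB; oversampled SQNR = 58.95 dB


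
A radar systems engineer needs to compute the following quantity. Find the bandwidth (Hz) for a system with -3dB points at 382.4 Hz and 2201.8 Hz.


Bandwidth is the difference of -3dB frequencies:
BW = f_high - f_low
   = 2201.8 - 382.4
   = 1819.4 Hz

1819.4 Hz


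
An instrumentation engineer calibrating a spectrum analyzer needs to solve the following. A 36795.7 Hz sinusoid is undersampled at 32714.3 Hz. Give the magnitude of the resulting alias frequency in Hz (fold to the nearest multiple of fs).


Compute the nearest integer multiple of fs to the signal:
n = round(36795.7 / 32714.3) = 1
f_alias = |36795.7 - 1 * 32714.3|
        = |36795.7 - 32714.3|
        = 4081.4 Hz

4081.4


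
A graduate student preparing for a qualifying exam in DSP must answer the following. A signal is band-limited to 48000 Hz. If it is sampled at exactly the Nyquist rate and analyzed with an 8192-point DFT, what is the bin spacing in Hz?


Step 1 — Nyquist sampling rate:
fs = 2 * fmax = 2 * 48000 = 96000 Hz

Step 2 — DFT bin spacing:
df = fs / N = 96000 / 8192 = 11.7188 Hz

11.7188 Hz


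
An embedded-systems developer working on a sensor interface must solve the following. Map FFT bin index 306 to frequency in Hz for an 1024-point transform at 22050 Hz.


Frequency of DFT bin k:
f_k = k * fs / N
    = 306 * 22050 / 1024
    = 6747300 / 1024
    = 6589.16 Hz

6589.16 Hz


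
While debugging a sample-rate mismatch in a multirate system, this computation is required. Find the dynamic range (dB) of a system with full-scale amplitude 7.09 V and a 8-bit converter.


Dynamic range from full-scale to LSB:
V_min = V_max / 2^bits = 7.09 / 2^8
DR = 20 * log10(V_max / V_min)
   = 20 * log10(2^8)
   = 20 * 8 * log10(2)
   = 48.16 dB

48.16 dB


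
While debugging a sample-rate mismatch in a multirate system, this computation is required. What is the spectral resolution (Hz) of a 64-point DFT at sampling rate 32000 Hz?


DFT frequency resolution:
df = fs / N
   = 32000 / 64
   = 500.0 Hz

500.0 Hz


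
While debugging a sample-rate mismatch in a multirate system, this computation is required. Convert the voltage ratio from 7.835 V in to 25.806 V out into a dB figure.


Voltage gain in dB:
G = 20 * log10(Vout / Vin)
  = 20 * log10(25.806 / 7.835)
  = 20 * log10(3.293682)
  = 20 * 0.517682
  = 10.35 dB

10.35 dB


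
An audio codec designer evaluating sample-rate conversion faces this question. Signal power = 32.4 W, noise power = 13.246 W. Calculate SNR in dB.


SNR in decibels:
SNR = 10 * log10(Ps / Pn)
    = 10 * log10(32.4 / 13.246)
    = 10 * log10(2.446)
    = 10 * 0.3885
    = 3.88 dB

3.88 dB


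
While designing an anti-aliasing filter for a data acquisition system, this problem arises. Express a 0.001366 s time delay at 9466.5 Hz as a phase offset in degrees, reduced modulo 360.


Phase shift from frequency and time delay:
phi = 360 * f * t_delay
    = 360 * 9466.5 * 0.001366
    = 4655.25 degrees
    mod 360 = 335.25 degrees

335.25 degrees


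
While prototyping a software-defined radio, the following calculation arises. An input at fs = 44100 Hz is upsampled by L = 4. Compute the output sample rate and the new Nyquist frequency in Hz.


Step 1 — output sample rate after interpolation by L:
fs_out = L * fs_in = 4 * 44100 = 176400 Hz

Step 2 — Nyquist frequency of the output stream:
f_Nyq = fs_out / 2 = 176400 / 2 = 88200.0 Hz

fs_out = 176400 Hz; f_Nyquist = 88200.0 Hz


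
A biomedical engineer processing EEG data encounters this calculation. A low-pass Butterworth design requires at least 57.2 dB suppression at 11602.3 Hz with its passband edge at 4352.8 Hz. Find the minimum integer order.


Butterworth filter order formula:
n = log10(10^(A/10) - 1) / (2 * log10(f_stop/f_pass))
10^(57.2/10) - 1 = 524806.4602
f_stop/f_pass = 11602.3 / 4352.8 = 2.6655
n = 6.7172 -> ceil = 7

7


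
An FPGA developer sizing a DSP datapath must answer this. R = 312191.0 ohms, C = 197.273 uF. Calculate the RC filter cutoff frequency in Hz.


Cutoff frequency of a first-order RC filter:
fc = 1 / (2 * pi * R * C)
C = 197.273 uF = 0.000197273 F
fc = 1 / (2 * pi * 312191.0 * 0.000197273)
   = 1 / 386.9616233499
   = 0.002584 Hz

0.002584 Hz


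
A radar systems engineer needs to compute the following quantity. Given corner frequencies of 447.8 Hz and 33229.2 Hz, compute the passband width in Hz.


Bandwidth is the difference of -3dB frequencies:
BW = f_high - f_low
   = 33229.2 - 447.8
   = 32781.4 Hz

32781.4 Hz


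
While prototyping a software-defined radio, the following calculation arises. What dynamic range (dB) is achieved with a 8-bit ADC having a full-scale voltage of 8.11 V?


Dynamic range from full-scale to LSB:
V_min = V_max / 2^bits = 8.11 / 2^8
DR = 20 * log10(V_max / V_min)
   = 20 * log10(2^8)
   = 20 * 8 * log10(2)
   = 48.16 dB

48.16 dB


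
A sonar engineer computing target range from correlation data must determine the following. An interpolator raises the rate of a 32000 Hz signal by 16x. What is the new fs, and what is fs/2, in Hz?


Step 1 — output sample rate after interpolation by L:
fs_out = L * fs_in = 16 * 32000 = 512000 Hz

Step 2 — Nyquist frequency of the output stream:
f_Nyq = fs_out / 2 = 512000 / 2 = 256000.0 Hz

fs_out = 512000 Hz; f_Nyquist = 256000.0 Hz


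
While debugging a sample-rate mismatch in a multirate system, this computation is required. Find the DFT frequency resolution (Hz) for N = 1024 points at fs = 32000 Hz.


DFT frequency resolution:
df = fs / N
   = 32000 / 1024
   = 31.25 Hz

31.25 Hz


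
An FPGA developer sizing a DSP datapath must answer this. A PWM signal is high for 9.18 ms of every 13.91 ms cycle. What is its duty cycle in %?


Duty cycle as a percentage:
DC = (t_on / T) * 100
   = (9.18 / 13.91) * 100
   = 0.659957 * 100
   = 66.0 %

66.0 %


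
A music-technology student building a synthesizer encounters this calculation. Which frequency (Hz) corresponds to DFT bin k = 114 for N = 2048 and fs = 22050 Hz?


Frequency of DFT bin k:
f_k = k * fs / N
    = 114 * 22050 / 2048
    = 2513700 / 2048
    = 1227.393 Hz

1227.393 Hz


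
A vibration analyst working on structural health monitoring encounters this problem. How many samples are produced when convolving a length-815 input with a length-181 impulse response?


Linear convolution output length:
L = N + M - 1
  = 815 + 181 - 1
  = 995 samples

995


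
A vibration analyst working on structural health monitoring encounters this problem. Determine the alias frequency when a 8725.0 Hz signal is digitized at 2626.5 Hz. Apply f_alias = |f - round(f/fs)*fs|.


Compute the nearest integer multiple of fs to the signal:
n = round(8725.0 / 2626.5) = 3
f_alias = |8725.0 - 3 * 2626.5|
        = |8725.0 - 7879.5|
        = 845.5 Hz

845.5


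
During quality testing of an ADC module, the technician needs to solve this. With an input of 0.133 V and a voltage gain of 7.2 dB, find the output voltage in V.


Output voltage from dB gain:
V_out = V_in * 10^(gain_dB / 20)
      = 0.133 * 10^(7.2 / 20)
      = 0.133 * 2.290868
      = 0.3047 V

0.3047 V


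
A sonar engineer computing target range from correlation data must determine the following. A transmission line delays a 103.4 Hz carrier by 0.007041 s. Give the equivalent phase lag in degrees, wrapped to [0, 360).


Phase shift from frequency and time delay:
phi = 360 * f * t_delay
    = 360 * 103.4 * 0.007041
    = 262.09 degrees
    mod 360 = 262.09 degrees

262.09 degrees


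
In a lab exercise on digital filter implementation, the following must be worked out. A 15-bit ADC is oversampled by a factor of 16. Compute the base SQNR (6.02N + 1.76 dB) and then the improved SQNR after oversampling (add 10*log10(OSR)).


Step 1 — baseline SQNR at Nyquist:
SQNR_base = 6.02*N + 1.76
          = 6.02*15 + 1.76
          = 92.06 dB

Step 2 — oversampling processing gain:
G = 10*log10(OSR) = 10*log10(16) = 12.04 dB

Step 3 — total:
SQNR_total = 92.06 + 12.04 = 104.1 dB

Base SQNR = 92.06 dB; oversampled SQNR = 104.1 dB


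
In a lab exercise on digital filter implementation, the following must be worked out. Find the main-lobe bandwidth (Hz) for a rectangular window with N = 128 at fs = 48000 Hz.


Main lobe width for a rectangular window:
Width = 2 * fs / N
      = 2 * 48000 / 128
      = 96000 / 128
      = 750.0 Hz

750.0 Hz


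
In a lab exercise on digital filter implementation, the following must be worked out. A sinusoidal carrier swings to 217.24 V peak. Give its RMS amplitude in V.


RMS voltage for a sinusoidal waveform:
V_rms = V_peak / sqrt(2)
      = 217.24 / 1.414214
      = 153.612 V

153.612 V


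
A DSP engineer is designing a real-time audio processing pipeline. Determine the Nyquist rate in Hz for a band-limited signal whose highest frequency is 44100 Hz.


The Nyquist rate is twice the maximum frequency component.
fs_min = 2 * fmax
      = 2 * 44100
      = 88200 Hz

88200


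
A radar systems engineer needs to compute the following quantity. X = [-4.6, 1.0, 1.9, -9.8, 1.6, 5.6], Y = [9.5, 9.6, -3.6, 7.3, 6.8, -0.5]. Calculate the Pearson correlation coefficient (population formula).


Pearson correlation coefficient (population):
r = cov(X,Y) / (std(X) * std(Y))
Mean X = -0.7167, Mean Y = 4.85
Cov(X,Y) = -13.924167
Std(X) = 5.043946, Std(Y) = 5.066475
r = -0.5449

-0.5449


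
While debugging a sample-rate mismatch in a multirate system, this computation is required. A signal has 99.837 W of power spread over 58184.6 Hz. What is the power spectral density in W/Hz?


Power spectral density:
PSD = P / BW
    = 99.837 / 58184.6
    = 0.00171587 W/Hz

0.00171587 W/Hz


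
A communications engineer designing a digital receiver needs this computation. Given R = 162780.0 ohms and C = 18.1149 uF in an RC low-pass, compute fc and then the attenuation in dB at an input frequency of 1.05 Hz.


Step 1 — cutoff frequency:
fc = 1 / (2*pi*R*C)
C = 18.1149 uF = 1.81149e-05 F
fc = 1 / (2*pi*162780.0*1.81149e-05)
   = 0.0539738 Hz

Step 2 — magnitude at f = 1.05 Hz:
|H(f)| = 1 / sqrt(1 + (f/fc)^2)
f/fc = 1.05 / 0.0539738 = 19.453883
|H| = 1 / sqrt(1 + 378.453564) = 0.0513358
|H|_dB = 20*log10(0.0513358) = -25.79 dB

fc = 0.0539738 Hz; |H(1.05 Hz)| = -25.79 dB


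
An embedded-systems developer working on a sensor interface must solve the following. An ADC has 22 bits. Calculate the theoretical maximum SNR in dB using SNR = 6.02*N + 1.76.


Theoretical SNR for a full-scale sinusoid:
SNR = 6.02 * N + 1.76
    = 6.02 * 22 + 1.76
    = 132.44 + 1.76
    = 134.2 dB

134.2 dB


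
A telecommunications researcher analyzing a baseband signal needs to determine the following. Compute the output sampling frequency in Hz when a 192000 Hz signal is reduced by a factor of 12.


Decimation reduces the sample rate:
fs_out = fs_in / M
       = 192000 / 12
       = 16000.0 Hz

16000.0 Hz


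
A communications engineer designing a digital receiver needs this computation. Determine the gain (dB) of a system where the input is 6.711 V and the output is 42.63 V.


Voltage gain in dB:
G = 20 * log10(Vout / Vin)
  = 20 * log10(42.63 / 6.711)
  = 20 * log10(6.352257)
  = 20 * 0.802928
  = 16.06 dB

16.06 dB


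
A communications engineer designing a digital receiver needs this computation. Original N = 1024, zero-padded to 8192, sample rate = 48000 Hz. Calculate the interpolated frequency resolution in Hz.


Frequency resolution after zero-padding:
N_padded = 1024 * 8 = 8192
df = fs / N_padded
   = 48000 / 8192
   = 5.8594 Hz

5.8594 Hz


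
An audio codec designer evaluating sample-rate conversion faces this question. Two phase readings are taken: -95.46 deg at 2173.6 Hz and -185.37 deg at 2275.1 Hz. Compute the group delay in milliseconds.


Group delay from phase difference:
tau = -d(phi)/d(omega)
d(phi) = -89.91 deg = -1.569226 rad
d(omega) = 2*pi*(2275.1 - 2173.6) = 637.7433 rad/s
tau = -(-1.569226) / 637.7433
    = 2.4606 ms

2.4606 ms


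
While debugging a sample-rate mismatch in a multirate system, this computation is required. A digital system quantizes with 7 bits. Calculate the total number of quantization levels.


Number of quantization levels = 2^N
= 2^7
= 128

128


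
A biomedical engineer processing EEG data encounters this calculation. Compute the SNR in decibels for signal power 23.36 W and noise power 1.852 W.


SNR in decibels:
SNR = 10 * log10(Ps / Pn)
    = 10 * log10(23.36 / 1.852)
    = 10 * log10(12.6134)
    = 10 * 1.1008
    = 11.01 dB

11.01 dB


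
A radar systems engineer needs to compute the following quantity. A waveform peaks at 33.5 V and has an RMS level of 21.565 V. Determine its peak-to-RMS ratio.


Crest factor is the ratio of peak to RMS:
CF = V_peak / V_rms
   = 33.5 / 21.565
   = 1.5534

1.5534


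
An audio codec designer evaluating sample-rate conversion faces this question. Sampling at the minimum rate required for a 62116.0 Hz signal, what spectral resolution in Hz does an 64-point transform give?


Step 1 — Nyquist sampling rate:
fs = 2 * fmax = 2 * 62116.0 = 124232.0 Hz

Step 2 — DFT bin spacing:
df = fs / N = 124232.0 / 64 = 1941.125 Hz

1941.125 Hz


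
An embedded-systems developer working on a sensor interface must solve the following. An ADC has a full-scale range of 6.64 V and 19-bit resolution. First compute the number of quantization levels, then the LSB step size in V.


Step 1 — number of quantization levels:
L = 2^N = 2^19 = 524288

Step 2 — LSB step size:
delta = Vfs / L
      = 6.64 / 524288
      = 1.266e-05 V

Levels = 524288; step size = 1.266e-05 V


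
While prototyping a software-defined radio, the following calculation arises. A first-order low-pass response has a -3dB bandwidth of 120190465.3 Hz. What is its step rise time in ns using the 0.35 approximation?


Rise time from bandwidth relationship:
tr = 0.35 / BW
   = 0.35 / 120190465.3
   = 2.912044638e-09 s
   = 2.912 ns

2.912 ns


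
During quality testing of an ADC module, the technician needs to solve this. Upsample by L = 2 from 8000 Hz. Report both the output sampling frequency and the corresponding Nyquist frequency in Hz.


Step 1 — output sample rate after interpolation by L:
fs_out = L * fs_in = 2 * 8000 = 16000 Hz

Step 2 — Nyquist frequency of the output stream:
f_Nyq = fs_out / 2 = 16000 / 2 = 8000.0 Hz

fs_out = 16000 Hz; f_Nyquist = 8000.0 Hz


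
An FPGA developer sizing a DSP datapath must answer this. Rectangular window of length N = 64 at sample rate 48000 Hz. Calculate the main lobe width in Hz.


Main lobe width for a rectangular window:
Width = 2 * fs / N
      = 2 * 48000 / 64
      = 96000 / 64
      = 1500.0 Hz

1500.0 Hz


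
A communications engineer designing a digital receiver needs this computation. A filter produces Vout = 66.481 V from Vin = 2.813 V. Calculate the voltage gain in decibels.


Voltage gain in dB:
G = 20 * log10(Vout / Vin)
  = 20 * log10(66.481 / 2.813)
  = 20 * log10(23.633487)
  = 20 * 1.373528
  = 27.47 dB

27.47 dB


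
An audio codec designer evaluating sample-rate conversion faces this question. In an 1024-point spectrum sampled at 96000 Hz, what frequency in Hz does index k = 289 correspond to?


Frequency of DFT bin k:
f_k = k * fs / N
    = 289 * 96000 / 1024
    = 27744000 / 1024
    = 27093.75 Hz

27093.75 Hz


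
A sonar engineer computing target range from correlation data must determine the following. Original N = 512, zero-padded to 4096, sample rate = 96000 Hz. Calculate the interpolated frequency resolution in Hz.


Frequency resolution after zero-padding:
N_padded = 512 * 8 = 4096
df = fs / N_padded
   = 96000 / 4096
   = 23.4375 Hz

23.4375 Hz


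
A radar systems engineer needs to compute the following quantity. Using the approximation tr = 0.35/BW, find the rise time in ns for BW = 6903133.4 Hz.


Rise time from bandwidth relationship:
tr = 0.35 / BW
   = 0.35 / 6903133.4
   = 5.070161327e-08 s
   = 50.7016 ns

50.7016 ns


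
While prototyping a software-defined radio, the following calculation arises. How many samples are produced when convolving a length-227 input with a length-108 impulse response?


Linear convolution output length:
L = N + M - 1
  = 227 + 108 - 1
  = 334 samples

334


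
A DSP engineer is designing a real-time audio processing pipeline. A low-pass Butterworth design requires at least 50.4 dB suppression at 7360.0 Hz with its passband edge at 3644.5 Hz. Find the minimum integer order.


Butterworth filter order formula:
n = log10(10^(A/10) - 1) / (2 * log10(f_stop/f_pass))
10^(50.4/10) - 1 = 109646.8196
f_stop/f_pass = 7360.0 / 3644.5 = 2.0195
n = 8.2558 -> ceil = 9

9


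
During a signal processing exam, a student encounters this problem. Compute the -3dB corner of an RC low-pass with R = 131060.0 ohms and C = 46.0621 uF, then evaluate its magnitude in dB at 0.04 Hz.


Step 1 — cutoff frequency:
fc = 1 / (2*pi*R*C)
C = 46.0621 uF = 4.60621e-05 F
fc = 1 / (2*pi*131060.0*4.60621e-05)
   = 0.0263637 Hz

Step 2 — magnitude at f = 0.04 Hz:
|H(f)| = 1 / sqrt(1 + (f/fc)^2)
f/fc = 0.04 / 0.0263637 = 1.517238
|H| = 1 / sqrt(1 + 2.302011) = 0.5503142
|H|_dB = 20*log10(0.5503142) = -5.19 dB

fc = 0.0263637 Hz; |H(0.04 Hz)| = -5.19 dB


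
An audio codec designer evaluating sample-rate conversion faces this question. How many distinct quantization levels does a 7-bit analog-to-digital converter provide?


Number of quantization levels = 2^N
= 2^7
= 128

128


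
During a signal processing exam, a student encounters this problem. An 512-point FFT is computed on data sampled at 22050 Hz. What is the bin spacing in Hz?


DFT frequency resolution:
df = fs / N
   = 22050 / 512
   = 43.0664 Hz

43.0664 Hz


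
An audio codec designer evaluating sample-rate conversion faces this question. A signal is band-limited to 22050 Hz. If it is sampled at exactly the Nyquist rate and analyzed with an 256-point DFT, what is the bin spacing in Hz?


Step 1 — Nyquist sampling rate:
fs = 2 * fmax = 2 * 22050 = 44100 Hz

Step 2 — DFT bin spacing:
df = fs / N = 44100 / 256 = 172.2656 Hz

172.2656 Hz


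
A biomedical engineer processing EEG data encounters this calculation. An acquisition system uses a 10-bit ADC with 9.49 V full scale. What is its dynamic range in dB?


Dynamic range from full-scale to LSB:
V_min = V_max / 2^bits = 9.49 / 2^10
DR = 20 * log10(V_max / V_min)
   = 20 * log10(2^10)
   = 20 * 10 * log10(2)
   = 60.21 dB

60.21 dB


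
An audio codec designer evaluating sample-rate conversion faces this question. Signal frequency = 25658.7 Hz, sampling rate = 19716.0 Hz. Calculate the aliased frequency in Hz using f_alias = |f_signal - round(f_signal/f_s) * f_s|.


Compute the nearest integer multiple of fs to the signal:
n = round(25658.7 / 19716.0) = 1
f_alias = |25658.7 - 1 * 19716.0|
        = |25658.7 - 19716.0|
        = 5942.7 Hz

5942.7


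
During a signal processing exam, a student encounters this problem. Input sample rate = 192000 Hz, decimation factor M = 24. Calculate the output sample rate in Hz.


Decimation reduces the sample rate:
fs_out = fs_in / M
       = 192000 / 24
       = 8000.0 Hz

8000.0 Hz


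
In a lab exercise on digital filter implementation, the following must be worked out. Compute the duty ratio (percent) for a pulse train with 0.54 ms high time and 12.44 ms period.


Duty cycle as a percentage:
DC = (t_on / T) * 100
   = (0.54 / 12.44) * 100
   = 0.043408 * 100
   = 4.34 %

4.34 %


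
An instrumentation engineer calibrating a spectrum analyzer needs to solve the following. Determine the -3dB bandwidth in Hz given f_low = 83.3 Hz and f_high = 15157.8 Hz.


Bandwidth is the difference of -3dB frequencies:
BW = f_high - f_low
   = 15157.8 - 83.3
   = 15074.5 Hz

15074.5 Hz


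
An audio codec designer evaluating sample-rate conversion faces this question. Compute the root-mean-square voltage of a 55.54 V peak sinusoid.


RMS voltage for a sinusoidal waveform:
V_rms = V_peak / sqrt(2)
      = 55.54 / 1.414214
      = 39.273 V

39.273 V


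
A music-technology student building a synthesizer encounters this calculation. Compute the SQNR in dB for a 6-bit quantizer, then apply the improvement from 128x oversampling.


Step 1 — baseline SQNR at Nyquist:
SQNR_base = 6.02*N + 1.76
          = 6.02*6 + 1.76
          = 37.88 dB

Step 2 — oversampling processing gain:
G = 10*log10(OSR) = 10*log10(128) = 21.07 dB

Step 3 — total:
SQNR_total = 37.88 + 21.07 = 58.95 dB

Base SQNR = 37.88 dB; oversampled SQNR = 58.95 dB


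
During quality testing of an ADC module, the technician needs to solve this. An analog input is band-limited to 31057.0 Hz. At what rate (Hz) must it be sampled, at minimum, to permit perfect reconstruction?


The Nyquist rate is twice the maximum frequency component.
fs_min = 2 * fmax
      = 2 * 31057.0
      = 62114.0 Hz

62114.0


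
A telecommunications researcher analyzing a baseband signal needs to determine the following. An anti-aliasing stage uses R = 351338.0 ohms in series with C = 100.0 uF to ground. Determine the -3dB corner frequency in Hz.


Cutoff frequency of a first-order RC filter:
fc = 1 / (2 * pi * R * C)
C = 100.0 uF = 0.0001 F
fc = 1 / (2 * pi * 351338.0 * 0.0001)
   = 1 / 220.75217594539
   = 0.00453 Hz

0.00453 Hz


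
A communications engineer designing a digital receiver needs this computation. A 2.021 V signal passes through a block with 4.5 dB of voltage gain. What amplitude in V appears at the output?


Output voltage from dB gain:
V_out = V_in * 10^(gain_dB / 20)
      = 2.021 * 10^(4.5 / 20)
      = 2.021 * 1.678804
      = 3.3929 V

3.3929 V


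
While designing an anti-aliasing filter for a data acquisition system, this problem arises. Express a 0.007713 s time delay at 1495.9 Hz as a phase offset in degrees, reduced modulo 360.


Phase shift from frequency and time delay:
phi = 360 * f * t_delay
    = 360 * 1495.9 * 0.007713
    = 4153.64 degrees
    mod 360 = 193.64 degrees

193.64 degrees


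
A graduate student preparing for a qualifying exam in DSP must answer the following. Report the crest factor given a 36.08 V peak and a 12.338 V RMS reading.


Crest factor is the ratio of peak to RMS:
CF = V_peak / V_rms
   = 36.08 / 12.338
   = 2.9243

2.9243


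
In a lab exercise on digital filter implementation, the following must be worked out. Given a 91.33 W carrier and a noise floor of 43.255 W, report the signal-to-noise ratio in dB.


SNR in decibels:
SNR = 10 * log10(Ps / Pn)
    = 10 * log10(91.33 / 43.255)
    = 10 * log10(2.1114)
    = 10 * 0.3246
    = 3.25 dB

3.25 dB


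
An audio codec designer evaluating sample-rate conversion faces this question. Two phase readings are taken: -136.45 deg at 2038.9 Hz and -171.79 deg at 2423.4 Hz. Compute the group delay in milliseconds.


Group delay from phase difference:
tau = -d(phi)/d(omega)
d(phi) = -35.34 deg = -0.616799 rad
d(omega) = 2*pi*(2423.4 - 2038.9) = 2415.8848 rad/s
tau = -(-0.616799) / 2415.8848
    = 0.2553 ms

0.2553 ms


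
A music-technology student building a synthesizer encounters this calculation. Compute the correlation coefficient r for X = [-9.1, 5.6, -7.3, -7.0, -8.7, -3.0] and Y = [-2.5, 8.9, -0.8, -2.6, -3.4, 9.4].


Pearson correlation coefficient (population):
r = cov(X,Y) / (std(X) * std(Y))
Mean X = -4.9167, Mean Y = 1.5
Cov(X,Y) = 23.71
Std(X) = 5.10079, Std(Y) = 5.46626
r = 0.8504

0.8504


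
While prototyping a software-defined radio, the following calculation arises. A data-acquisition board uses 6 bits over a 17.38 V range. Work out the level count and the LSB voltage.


Step 1 — number of quantization levels:
L = 2^N = 2^6 = 64

Step 2 — LSB step size:
delta = Vfs / L
      = 17.38 / 64
      = 0.2715625 V

Levels = 64; step size = 0.2715625 V


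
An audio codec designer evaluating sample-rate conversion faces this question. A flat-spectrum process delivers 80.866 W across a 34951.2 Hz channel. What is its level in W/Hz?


Power spectral density:
PSD = P / BW
    = 80.866 / 34951.2
    = 0.00231368 W/Hz

0.00231368 W/Hz


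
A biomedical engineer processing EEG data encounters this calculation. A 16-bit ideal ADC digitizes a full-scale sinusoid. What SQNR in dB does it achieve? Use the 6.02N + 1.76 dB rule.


Theoretical SNR for a full-scale sinusoid:
SNR = 6.02 * N + 1.76
    = 6.02 * 16 + 1.76
    = 96.32 + 1.76
    = 98.08 dB

98.08 dB


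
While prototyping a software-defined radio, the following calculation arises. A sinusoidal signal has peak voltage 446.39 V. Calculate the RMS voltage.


RMS voltage for a sinusoidal waveform:
V_rms = V_peak / sqrt(2)
      = 446.39 / 1.414214
      = 315.645 V

315.645 V


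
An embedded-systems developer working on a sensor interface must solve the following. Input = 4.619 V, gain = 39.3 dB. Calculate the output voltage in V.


Output voltage from dB gain:
V_out = V_in * 10^(gain_dB / 20)
      = 4.619 * 10^(39.3 / 20)
      = 4.619 * 92.257143
      = 426.1357 V

426.1357 V


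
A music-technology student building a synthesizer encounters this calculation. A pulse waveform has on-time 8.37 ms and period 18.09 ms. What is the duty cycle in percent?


Duty cycle as a percentage:
DC = (t_on / T) * 100
   = (8.37 / 18.09) * 100
   = 0.462687 * 100
   = 46.27 %

46.27 %


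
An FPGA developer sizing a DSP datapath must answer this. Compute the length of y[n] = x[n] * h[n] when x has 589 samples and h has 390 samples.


Linear convolution output length:
L = N + M - 1
  = 589 + 390 - 1
  = 978 samples

978


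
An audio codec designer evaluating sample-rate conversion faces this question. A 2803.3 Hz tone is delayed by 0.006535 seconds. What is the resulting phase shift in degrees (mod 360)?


Phase shift from frequency and time delay:
phi = 360 * f * t_delay
    = 360 * 2803.3 * 0.006535
    = 6595.04 degrees
    mod 360 = 115.04 degrees

115.04 degrees


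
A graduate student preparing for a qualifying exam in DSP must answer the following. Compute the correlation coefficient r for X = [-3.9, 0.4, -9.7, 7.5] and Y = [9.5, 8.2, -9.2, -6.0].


Pearson correlation coefficient (population):
r = cov(X,Y) / (std(X) * std(Y))
Mean X = -1.425, Mean Y = 0.625
Cov(X,Y) = 3.508125
Std(X) = 6.276693, Std(Y) = 8.315159
r = 0.0672

0.0672


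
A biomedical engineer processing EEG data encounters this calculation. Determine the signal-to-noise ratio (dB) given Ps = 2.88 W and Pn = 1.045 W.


SNR in decibels:
SNR = 10 * log10(Ps / Pn)
    = 10 * log10(2.88 / 1.045)
    = 10 * log10(2.756)
    = 10 * 0.4403
    = 4.4 dB

4.4 dB


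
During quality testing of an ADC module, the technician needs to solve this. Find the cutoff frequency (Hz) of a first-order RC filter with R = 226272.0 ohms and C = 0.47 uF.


Cutoff frequency of a first-order RC filter:
fc = 1 / (2 * pi * R * C)
C = 0.47 uF = 4.7e-07 F
fc = 1 / (2 * pi * 226272.0 * 4.7e-07)
   = 1 / 0.66820318573829
   = 1.496551 Hz

1.496551 Hz


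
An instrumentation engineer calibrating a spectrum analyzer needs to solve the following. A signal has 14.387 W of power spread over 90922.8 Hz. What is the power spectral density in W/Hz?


Power spectral density:
PSD = P / BW
    = 14.387 / 90922.8
    = 0.00015823 W/Hz

0.00015823 W/Hz


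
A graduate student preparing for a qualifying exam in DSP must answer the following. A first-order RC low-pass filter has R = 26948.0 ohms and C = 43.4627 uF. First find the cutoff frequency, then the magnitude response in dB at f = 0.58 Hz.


Step 1 — cutoff frequency:
fc = 1 / (2*pi*R*C)
C = 43.4627 uF = 4.34627e-05 F
fc = 1 / (2*pi*26948.0*4.34627e-05)
   = 0.135887 Hz

Step 2 — magnitude at f = 0.58 Hz:
|H(f)| = 1 / sqrt(1 + (f/fc)^2)
f/fc = 0.58 / 0.135887 = 4.268252
|H| = 1 / sqrt(1 + 18.217975) = 0.228111
|H|_dB = 20*log10(0.228111) = -12.84 dB

fc = 0.135887 Hz; |H(0.58 Hz)| = -12.84 dB


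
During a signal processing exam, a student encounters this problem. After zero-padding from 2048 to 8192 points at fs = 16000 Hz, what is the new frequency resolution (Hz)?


Frequency resolution after zero-padding:
N_padded = 2048 * 4 = 8192
df = fs / N_padded
   = 16000 / 8192
   = 1.9531 Hz

1.9531 Hz


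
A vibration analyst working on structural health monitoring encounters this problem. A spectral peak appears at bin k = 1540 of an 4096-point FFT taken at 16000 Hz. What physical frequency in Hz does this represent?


Frequency of DFT bin k:
f_k = k * fs / N
    = 1540 * 16000 / 4096
    = 24640000 / 4096
    = 6015.625 Hz

6015.625 Hz


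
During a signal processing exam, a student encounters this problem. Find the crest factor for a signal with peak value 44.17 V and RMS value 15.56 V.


Crest factor is the ratio of peak to RMS:
CF = V_peak / V_rms
   = 44.17 / 15.56
   = 2.8387

2.8387
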